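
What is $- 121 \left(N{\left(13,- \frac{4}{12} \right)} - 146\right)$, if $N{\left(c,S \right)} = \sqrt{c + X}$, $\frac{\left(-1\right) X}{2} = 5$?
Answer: $17666 - 121 \sqrt{3} \approx 17456.0$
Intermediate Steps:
$X = -10$ ($X = \left(-2\right) 5 = -10$)
$N{\left(c,S \right)} = \sqrt{-10 + c}$ ($N{\left(c,S \right)} = \sqrt{c - 10} = \sqrt{-10 + c}$)
$- 121 \left(N{\left(13,- \frac{4}{12} \right)} - 146\right) = - 121 \left(\sqrt{-10 + 13} - 146\right) = - 121 \left(\sqrt{3} - 146\right) = - 121 \left(-146 + \sqrt{3}\right) = 17666 - 121 \sqrt{3}$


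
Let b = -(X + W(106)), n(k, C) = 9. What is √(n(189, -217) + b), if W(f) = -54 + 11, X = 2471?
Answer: I*√2419 ≈ 49.183*I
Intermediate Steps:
W(f) = -43
b = -2428 (b = -(2471 - 43) = -1*2428 = -2428)
√(n(189, -217) + b) = √(9 - 2428) = √(-2419) = I*√2419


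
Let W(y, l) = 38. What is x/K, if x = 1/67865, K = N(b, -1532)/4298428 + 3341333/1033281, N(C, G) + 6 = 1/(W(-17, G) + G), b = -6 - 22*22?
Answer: 245762113685496/53933911200884070545 ≈ 4.5567e-6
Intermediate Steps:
b = -490 (b = -6 - 484 = -490)
N(C, G) = -6 + 1/(38 + G)
K = 794723512869433/245762113685496 (K = ((-227 - 6*(-1532))/(38 - 1532))/4298428 + 3341333/1033281 = ((-227 + 9192)/(-1494))*(1/4298428) + 3341333*(1/1033281) = -1/1494*8965*(1/4298428) + 3341333/1033281 = -8965/1494*1/4298428 + 3341333/1033281 = -8965/6421851432 + 3341333/1033281 = 794723512869433/245762113685496 ≈ 3.2337)
x = 1/67865 ≈ 1.4735e-5
x/K = 1/(67865*(794723512869433/245762113685496)) = (1/67865)*(245762113685496/794723512869433) = 245762113685496/53933911200884070545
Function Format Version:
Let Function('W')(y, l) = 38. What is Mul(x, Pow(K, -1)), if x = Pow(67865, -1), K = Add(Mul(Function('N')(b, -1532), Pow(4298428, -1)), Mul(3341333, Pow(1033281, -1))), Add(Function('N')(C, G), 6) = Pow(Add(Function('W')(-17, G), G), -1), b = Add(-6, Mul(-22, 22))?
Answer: Rational(245762113685496, 53933911200884070545) ≈ 4.5567e-6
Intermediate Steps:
b = -490 (b = Add(-6, -484) = -490)
Function('N')(C, G) = Add(-6, Pow(Add(38, G), -1))
K = Rational(794723512869433, 245762113685496) (K = Add(Mul(Mul(Pow(Add(38, -1532), -1), Add(-227, Mul(-6, -1532))), Pow(4298428, -1)), Mul(3341333, Pow(1033281, -1))) = Add(Mul(Mul(Pow(-1494, -1), Add(-227, 9192)), Rational(1, 4298428)), Mul(3341333, Rational(1, 1033281))) = Add(Mul(Mul(Rational(-1, 1494), 8965), Rational(1, 4298428)), Rational(3341333, 1033281)) = Add(Mul(Rational(-8965, 1494), Rational(1, 4298428)), Rational(3341333, 1033281)) = Add(Rational(-8965, 6421851432), Rational(3341333, 1033281)) = Rational(794723512869433, 245762113685496) ≈ 3.2337)
x = Rational(1, 67865) ≈ 1.4735e-5
Mul(x, Pow(K, -1)) = Mul(Rational(1, 67865), Pow(Rational(794723512869433, 245762113685496), -1)) = Mul(Rational(1, 67865), Rational(245762113685496, 794723512869433)) = Rational(245762113685496, 53933911200884070545)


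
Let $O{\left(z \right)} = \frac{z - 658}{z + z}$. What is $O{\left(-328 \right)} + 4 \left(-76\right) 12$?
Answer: $- \frac{1196051}{328} \approx -3646.5$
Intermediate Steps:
$O{\left(z \right)} = \frac{-658 + z}{2 z}$
$O{\left(-328 \right)} + 4 \left(-76\right) 12 = \frac{-658 - 328}{2 \left(-328\right)} + 4 \left(-76\right) 12 = \frac{1}{2} \left(- \frac{1}{328}\right) \left(-986\right) - 3648 = \frac{493}{328} - 3648 = - \frac{1196051}{328}$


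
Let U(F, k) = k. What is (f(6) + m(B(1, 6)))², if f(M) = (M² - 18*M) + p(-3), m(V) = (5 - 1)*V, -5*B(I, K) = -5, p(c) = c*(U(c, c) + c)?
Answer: 2500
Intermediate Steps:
p(c) = 2*c² (p(c) = c*(c + c) = c*(2*c) = 2*c²)
B(I, K) = 1 (B(I, K) = -⅕*(-5) = 1)
m(V) = 4*V
f(M) = 18 + M² - 18*M (f(M) = (M² - 18*M) + 2*(-3)² = (M² - 18*M) + 2*9 = (M² - 18*M) + 18 = 18 + M² - 18*M)
(f(6) + m(B(1, 6)))² = ((18 + 6² - 18*6) + 4*1)² = ((18 + 36 - 108) + 4)² = (-54 + 4)² = (-50)² = 2500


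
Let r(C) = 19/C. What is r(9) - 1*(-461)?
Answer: 4168/9 ≈ 463.11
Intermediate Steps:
r(9) - 1*(-461) = 19/9 - 1*(-461) = 19*(1/9) + 461 = 19/9 + 461 = 4168/9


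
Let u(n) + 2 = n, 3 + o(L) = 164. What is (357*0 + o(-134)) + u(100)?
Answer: 259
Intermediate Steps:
o(L) = 161 (o(L) = -3 + 164 = 161)
u(n) = -2 + n
(357*0 + o(-134)) + u(100) = (357*0 + 161) + (-2 + 100) = (0 + 161) + 98 = 161 + 98 = 259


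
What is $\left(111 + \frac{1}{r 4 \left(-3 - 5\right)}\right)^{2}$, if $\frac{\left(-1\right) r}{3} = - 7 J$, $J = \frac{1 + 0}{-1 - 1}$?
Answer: $\frac{1391066209}{112896} \approx 12322.0$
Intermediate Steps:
$J = - \frac{1}{2}$ ($J = 1 \frac{1}{-2} = 1 \left(- \frac{1}{2}\right) = - \frac{1}{2} \approx -0.5$)
$r = - \frac{21}{2}$ ($r = - 3 \left(\left(-7\right) \left(- \frac{1}{2}\right)\right) = \left(-3\right) \frac{7}{2} = - \frac{21}{2} \approx -10.5$)
$\left(111 + \frac{1}{r 4 \left(-3 - 5\right)}\right)^{2} = \left(111 + \frac{1}{\left(- \frac{21}{2}\right) 4 \left(-3 - 5\right)}\right)^{2} = \left(111 + \frac{1}{\left(- \frac{21}{2}\right) 4 \left(-8\right)}\right)^{2} = \left(111 + \frac{1}{\left(- \frac{21}{2}\right) \left(-32\right)}\right)^{2} = \left(111 + \frac{1}{336}\right)^{2} = \left(\frac{37297}{336}\right)^{2} = \frac{1391066209}{112896}$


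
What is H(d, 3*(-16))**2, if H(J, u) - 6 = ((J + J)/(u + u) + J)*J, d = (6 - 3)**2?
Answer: 1863225/256 ≈ 7278.2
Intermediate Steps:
d = 9 (d = 3**2 = 9)
H(J, u) = 6 + J*(J + J/u) (H(J, u) = 6 + ((J + J)/(u + u) + J)*J = 6 + ((2*J)/((2*u)) + J)*J = 6 + ((2*J)*(1/(2*u)) + J)*J = 6 + (J/u + J)*J = 6 + (J + J/u)*J = 6 + J*(J + J/u))
H(d, 3*(-16))**2 = (6 + 9**2 + 9**2/((3*(-16))))**2 = (6 + 81 + 81/(-48))**2 = (6 + 81 + 81*(-1/48))**2 = (6 + 81 - 27/16)**2 = (1365/16)**2 = 1863225/256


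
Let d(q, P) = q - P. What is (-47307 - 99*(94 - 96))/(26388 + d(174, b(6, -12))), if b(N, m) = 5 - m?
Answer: -47109/26545 ≈ -1.7747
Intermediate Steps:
(-47307 - 99*(94 - 96))/(26388 + d(174, b(6, -12))) = (-47307 - 99*(94 - 96))/(26388 + (174 - (5 - 1*(-12)))) = (-47307 - 99*(-2))/(26388 + (174 - (5 + 12))) = (-47307 + 198)/(26388 + (174 - 1*17)) = -47109/(26388 + (174 - 17)) = -47109/(26388 + 157) = -47109/26545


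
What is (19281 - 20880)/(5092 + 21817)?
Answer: -1599/26909 ≈ -0.059422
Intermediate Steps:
(19281 - 20880)/(5092 + 21817) = -1599/26909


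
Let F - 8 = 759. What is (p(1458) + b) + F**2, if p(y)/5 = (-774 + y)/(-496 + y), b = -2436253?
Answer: -888868974/481 ≈ -1.8480e+6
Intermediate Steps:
F = 767 (F = 8 + 759 = 767)
p(y) = 5*(-774 + y)/(-496 + y) (p(y) = 5*((-774 + y)/(-496 + y)) = 5*(-774 + y)/(-496 + y))
(p(1458) + b) + F**2 = (5*(-774 + 1458)/(-496 + 1458) - 2436253) + 767**2 = (5*684/962 - 2436253) + 588289 = (5*(1/962)*684 - 2436253) + 588289 = (1710/481 - 2436253) + 588289 = -1171835983/481 + 588289 = -888868974/481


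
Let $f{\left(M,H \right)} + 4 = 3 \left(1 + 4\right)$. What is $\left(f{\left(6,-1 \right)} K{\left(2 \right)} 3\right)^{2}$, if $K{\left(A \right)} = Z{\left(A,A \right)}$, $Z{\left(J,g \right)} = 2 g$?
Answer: $17424$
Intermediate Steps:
$f{\left(M,H \right)} = 11$ ($f{\left(M,H \right)} = -4 + 3 \left(1 + 4\right) = -4 + 3 \cdot 5 = -4 + 15 = 11$)
$K{\left(A \right)} = 2 A$
$\left(f{\left(6,-1 \right)} K{\left(2 \right)} 3\right)^{2} = \left(11 \cdot 2 \cdot 2 \cdot 3\right)^{2} = \left(11 \cdot 4 \cdot 3\right)^{2} = \left(44 \cdot 3\right)^{2} = 132^{2} = 17424$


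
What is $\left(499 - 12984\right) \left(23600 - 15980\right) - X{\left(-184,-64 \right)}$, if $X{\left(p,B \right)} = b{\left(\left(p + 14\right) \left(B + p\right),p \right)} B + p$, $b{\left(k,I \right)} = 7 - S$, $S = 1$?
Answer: $-95135132$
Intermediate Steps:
$b{\left(k,I \right)} = 6$ ($b{\left(k,I \right)} = 7 - 1 = 6$)
$X{\left(p,B \right)} = p + 6 B$ ($X{\left(p,B \right)} = 6 B + p = p + 6 B$)
$\left(499 - 12984\right) \left(23600 - 15980\right) - X{\left(-184,-64 \right)} = \left(499 - 12984\right) \left(23600 - 15980\right) - \left(-184 + 6 \left(-64\right)\right) = \left(-12485\right) 7620 - \left(-184 - 384\right) = -95135700 - -568 = -95135700 + 568 = -95135132$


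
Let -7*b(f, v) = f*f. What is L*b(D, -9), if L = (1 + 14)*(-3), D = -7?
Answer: 315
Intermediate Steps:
b(f, v) = -f**2/7 (b(f, v) = -f*f/7 = -f**2/7)
L = -45 (L = 15*(-3) = -45)
L*b(D, -9) = -(-45)*(-7)**2/7 = -(-45)*49/7 = -45*(-7) = 315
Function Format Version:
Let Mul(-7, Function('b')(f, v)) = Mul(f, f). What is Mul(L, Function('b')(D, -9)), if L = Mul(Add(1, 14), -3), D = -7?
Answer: 315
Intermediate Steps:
Function('b')(f, v) = Mul(Rational(-1, 7), Pow(f, 2)) (Function('b')(f, v) = Mul(Rational(-1, 7), Mul(f, f)) = Mul(Rational(-1, 7), Pow(f, 2)))
L = -45 (L = Mul(15, -3) = -45)
Mul(L, Function('b')(D, -9)) = Mul(-45, Mul(Rational(-1, 7), Pow(-7, 2))) = Mul(-45, Mul(Rational(-1, 7), 49)) = Mul(-45, -7) = 315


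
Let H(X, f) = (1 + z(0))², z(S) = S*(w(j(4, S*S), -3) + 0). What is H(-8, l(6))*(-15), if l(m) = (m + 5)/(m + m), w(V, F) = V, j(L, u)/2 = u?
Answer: -15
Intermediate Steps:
j(L, u) = 2*u
l(m) = (5 + m)/(2*m) (l(m) = (5 + m)/((2*m)) = (5 + m)*(1/(2*m)) = (5 + m)/(2*m))
z(S) = 2*S³ (z(S) = S*(2*(S*S) + 0) = S*(2*S² + 0) = S*(2*S²) = 2*S³)
H(X, f) = 1 (H(X, f) = (1 + 2*0³)² = (1 + 2*0)² = (1 + 0)² = 1² = 1)
H(-8, l(6))*(-15) = 1*(-15) = -15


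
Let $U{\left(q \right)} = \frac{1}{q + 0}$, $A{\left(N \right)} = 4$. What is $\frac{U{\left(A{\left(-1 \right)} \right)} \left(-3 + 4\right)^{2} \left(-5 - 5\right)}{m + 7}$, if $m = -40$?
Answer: $\frac{5}{66} \approx 0.075758$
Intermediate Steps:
$U{\left(q \right)} = \frac{1}{q}$
$\frac{U{\left(A{\left(-1 \right)} \right)} \left(-3 + 4\right)^{2} \left(-5 - 5\right)}{m + 7} = \frac{\frac{1}{4} \left(-3 + 4\right)^{2} \left(-5 - 5\right)}{-40 + 7} = \frac{\frac{1}{4} \cdot 1^{2} \left(-10\right)}{-33} = \frac{1 \left(-10\right)}{4} \left(- \frac{1}{33}\right) = \frac{1}{4} \left(-10\right) \left(- \frac{1}{33}\right) = \left(- \frac{5}{2}\right) \left(- \frac{1}{33}\right) = \frac{5}{66}$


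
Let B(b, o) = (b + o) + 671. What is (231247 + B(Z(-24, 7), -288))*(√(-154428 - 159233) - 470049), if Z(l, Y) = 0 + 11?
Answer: -108882620409 + 231641*I*√313661 ≈ -1.0888e+11 + 1.2973e+8*I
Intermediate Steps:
Z(l, Y) = 11
B(b, o) = 671 + b + o
(231247 + B(Z(-24, 7), -288))*(√(-154428 - 159233) - 470049) = (231247 + (671 + 11 - 288))*(√(-154428 - 159233) - 470049) = (231247 + 394)*(√(-313661) - 470049) = 231641*(I*√313661 - 470049) = 231641*(-470049 + I*√313661) = -108882620409 + 231641*I*√313661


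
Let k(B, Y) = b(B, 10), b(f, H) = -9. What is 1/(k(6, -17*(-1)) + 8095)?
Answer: 1/8086 ≈ 0.00012367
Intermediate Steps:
k(B, Y) = -9
1/(k(6, -17*(-1)) + 8095) = 1/(-9 + 8095) = 1/8086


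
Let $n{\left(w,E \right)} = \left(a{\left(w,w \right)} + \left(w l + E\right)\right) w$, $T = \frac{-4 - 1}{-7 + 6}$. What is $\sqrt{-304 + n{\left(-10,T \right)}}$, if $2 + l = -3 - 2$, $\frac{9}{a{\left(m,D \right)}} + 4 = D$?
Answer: $\frac{i \sqrt{51331}}{7} \approx 32.366 i$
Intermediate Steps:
$a{\left(m,D \right)} = \frac{9}{-4 + D}$
$l = -7$ ($l = -2 - 5 = -7$)
$T = 5$ ($T = - \frac{5}{-1} = \left(-5\right) \left(-1\right) = 5$)
$n{\left(w,E \right)} = w \left(E - 7 w + \frac{9}{-4 + w}\right)$ ($n{\left(w,E \right)} = \left(\frac{9}{-4 + w} + \left(w \left(-7\right) + E\right)\right) w = \left(\frac{9}{-4 + w} + \left(- 7 w + E\right)\right) w = \left(\frac{9}{-4 + w} + \left(E - 7 w\right)\right) w = \left(E - 7 w + \frac{9}{-4 + w}\right) w = w \left(E - 7 w + \frac{9}{-4 + w}\right)$)
$\sqrt{-304 + n{\left(-10,T \right)}} = \sqrt{-304 - \frac{10 \left(9 + \left(-4 - 10\right) \left(5 - -70\right)\right)}{-4 - 10}} = \sqrt{-304 - \frac{10 \left(9 - 14 \left(5 + 70\right)\right)}{-14}} = \sqrt{-304 - - \frac{5 \left(9 - 1050\right)}{7}} = \sqrt{-304 - \left(- \frac{5}{7}\right) \left(-1041\right)} = \sqrt{-304 - \frac{5205}{7}} = \sqrt{- \frac{7333}{7}} = \frac{i \sqrt{51331}}{7}$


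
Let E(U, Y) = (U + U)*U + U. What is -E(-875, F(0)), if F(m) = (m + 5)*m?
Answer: -1530375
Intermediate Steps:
F(m) = m*(5 + m) (F(m) = (5 + m)*m = m*(5 + m))
E(U, Y) = U + 2*U² (E(U, Y) = (2*U)*U + U = 2*U² + U = U + 2*U²)
-E(-875, F(0)) = -(-875)*(1 + 2*(-875)) = -(-875)*(1 - 1750) = -(-875)*(-1749) = -1*1530375 = -1530375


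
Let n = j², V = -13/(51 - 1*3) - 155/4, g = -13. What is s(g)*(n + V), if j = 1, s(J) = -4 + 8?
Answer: -1825/12 ≈ -152.08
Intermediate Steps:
s(J) = 4
V = -1873/48 (V = -13/(51 - 3) - 155*¼ = -13/48 - 155/4 = -1873/48 ≈ -39.021)
n = 1 (n = 1² = 1)
s(g)*(n + V) = 4*(1 - 1873/48) = 4*(-1825/48) = -1825/12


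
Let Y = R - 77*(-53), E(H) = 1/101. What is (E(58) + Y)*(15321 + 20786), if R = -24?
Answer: 14795132106/101 ≈ 1.4649e+8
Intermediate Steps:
E(H) = 1/101
Y = 4057 (Y = -24 - 77*(-53) = -24 + 4081 = 4057)
(E(58) + Y)*(15321 + 20786) = (1/101 + 4057)*(15321 + 20786) = (409758/101)*36107 = 14795132106/101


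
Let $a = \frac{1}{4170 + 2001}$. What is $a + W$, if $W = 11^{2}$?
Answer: $\frac{746692}{6171} \approx 121.0$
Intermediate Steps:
$a = \frac{1}{6171} \approx 0.00016205$
$W = 121$
$a + W = \frac{1}{6171} + 121 = \frac{746692}{6171}$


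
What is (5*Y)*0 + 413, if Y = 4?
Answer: 413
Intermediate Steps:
(5*Y)*0 + 413 = (5*4)*0 + 413 = 20*0 + 413 = 0 + 413 = 413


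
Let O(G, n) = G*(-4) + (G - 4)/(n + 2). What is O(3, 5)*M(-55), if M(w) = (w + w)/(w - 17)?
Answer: -4675/252 ≈ -18.552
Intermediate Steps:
M(w) = 2*w/(-17 + w) (M(w) = (2*w)/(-17 + w) = 2*w/(-17 + w))
O(G, n) = -4*G + (-4 + G)/(2 + n)
O(3, 5)*M(-55) = ((-4 - 7*3 - 4*3*5)/(2 + 5))*(2*(-55)/(-17 - 55)) = ((-4 - 21 - 60)/7)*(2*(-55)/(-72)) = ((1/7)*(-85))*(2*(-55)*(-1/72)) = -85/7*55/36 = -4675/252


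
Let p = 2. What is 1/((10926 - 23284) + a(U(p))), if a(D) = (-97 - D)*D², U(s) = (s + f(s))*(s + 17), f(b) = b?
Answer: -1/1011606 ≈ -9.8853e-7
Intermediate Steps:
U(s) = 2*s*(17 + s) (U(s) = (s + s)*(s + 17) = (2*s)*(17 + s) = 2*s*(17 + s))
a(D) = D²*(-97 - D)
1/((10926 - 23284) + a(U(p))) = 1/((10926 - 23284) + (2*2*(17 + 2))²*(-97 - 2*2*(17 + 2))) = 1/(-12358 + (2*2*19)²*(-97 - 2*2*19)) = 1/(-12358 + 76²*(-97 - 1*76)) = 1/(-12358 + 5776*(-97 - 76)) = 1/(-12358 + 5776*(-173)) = 1/(-12358 - 999248) = 1/(-1011606) = -1/1011606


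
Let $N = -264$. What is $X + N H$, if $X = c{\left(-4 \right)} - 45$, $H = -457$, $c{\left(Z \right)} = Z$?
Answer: $120599$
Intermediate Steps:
$X = -49$ ($X = -4 - 45 = -49$)
$X + N H = -49 - -120648 = -49 + 120648 = 120599$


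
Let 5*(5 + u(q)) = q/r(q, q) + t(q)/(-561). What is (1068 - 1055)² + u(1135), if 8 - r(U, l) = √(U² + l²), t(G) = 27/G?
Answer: 224197293907663/1367062616425 - 257645*√2/2576386 ≈ 163.86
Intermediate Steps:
r(U, l) = 8 - √(U² + l²)
u(q) = -5 - 9/(935*q) + q/(5*(8 - √2*√(q²))) (u(q) = -5 + (q/(8 - √(q² + q²)) + (27/q)/(-561))/5 = -5 + (q/(8 - √(2*q²)) + (27/q)*(-1/561))/5 = -5 + (q/(8 - √2*√(q²)) - 9/(187*q))/5 = -5 + (-9/(187*q) + q/(8 - √2*√(q²)))/5 = -5 + (-9/(935*q) + q/(5*(8 - √2*√(q²)))) = -5 - 9/(935*q) + q/(5*(8 - √2*√(q²))))
(1068 - 1055)² + u(1135) = (1068 - 1055)² + (-5 - 9/935/1135 - ⅕*1135/(-8 + √2*√(1135²))) = 13² + (-5 - 9/935*1/1135 - ⅕*1135/(-8 + √2*√1288225)) = 169 + (-5 - 9/1061225 - ⅕*1135/(-8 + √2*1135)) = 169 + (-5 - 9/1061225 - ⅕*1135/(-8 + 1135*√2)) = 169 + (-5 - 9/1061225 - 227/(-8 + 1135*√2)) = 169 + (-5306134/1061225 - 227/(-8 + 1135*√2)) = 174040891/1061225 - 227/(-8 + 1135*√2)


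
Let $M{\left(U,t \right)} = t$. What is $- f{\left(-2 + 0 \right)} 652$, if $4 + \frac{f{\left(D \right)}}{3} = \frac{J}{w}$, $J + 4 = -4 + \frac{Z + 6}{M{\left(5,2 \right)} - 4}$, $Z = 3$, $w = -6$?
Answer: $3749$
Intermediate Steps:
$J = - \frac{25}{2}$ ($J = -4 + \left(-4 + \frac{3 + 6}{2 - 4}\right) = -4 + \left(-4 + \frac{9}{-2}\right) = -4 + \left(-4 + 9 \left(- \frac{1}{2}\right)\right) = -4 - \frac{17}{2} = - \frac{25}{2} \approx -12.5$)
$f{\left(D \right)} = - \frac{23}{4}$ ($f{\left(D \right)} = -12 + 3 \left(- \frac{25}{2 \left(-6\right)}\right) = -12 + 3 \left(\left(- \frac{25}{2}\right) \left(- \frac{1}{6}\right)\right) = -12 + 3 \cdot \frac{25}{12} = -12 + \frac{25}{4} = - \frac{23}{4}$)
$- f{\left(-2 + 0 \right)} 652 = - \frac{\left(-23\right) 652}{4} = \left(-1\right) \left(-3749\right) = 3749$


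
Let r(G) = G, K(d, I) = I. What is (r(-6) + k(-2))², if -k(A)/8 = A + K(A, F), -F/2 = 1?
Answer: 676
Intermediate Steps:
F = -2 (F = -2*1 = -2)
k(A) = 16 - 8*A (k(A) = -8*(A - 2) = -8*(-2 + A) = 16 - 8*A)
(r(-6) + k(-2))² = (-6 + (16 - 8*(-2)))² = (-6 + (16 + 16))² = (-6 + 32)² = 26² = 676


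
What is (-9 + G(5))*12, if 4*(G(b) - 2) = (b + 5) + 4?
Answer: -42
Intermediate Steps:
G(b) = 17/4 + b/4 (G(b) = 2 + ((b + 5) + 4)/4 = 2 + ((5 + b) + 4)/4 = 2 + (9 + b)/4 = 2 + (9/4 + b/4) = 17/4 + b/4)
(-9 + G(5))*12 = (-9 + (17/4 + (¼)*5))*12 = (-9 + (17/4 + 5/4))*12 = (-9 + 11/2)*12 = -7/2*12 = -42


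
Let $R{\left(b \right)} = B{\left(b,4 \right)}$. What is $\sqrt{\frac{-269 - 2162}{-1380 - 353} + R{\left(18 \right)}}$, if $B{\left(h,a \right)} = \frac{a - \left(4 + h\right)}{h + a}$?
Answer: $\frac{2 \sqrt{53109518}}{19063} \approx 0.76458$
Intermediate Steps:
$B{\left(h,a \right)} = \frac{-4 + a - h}{a + h}$
$R{\left(b \right)} = - \frac{b}{4 + b}$ ($R{\left(b \right)} = \frac{-4 + 4 - b}{4 + b} = \frac{\left(-1\right) b}{4 + b} = - \frac{b}{4 + b}$)
$\sqrt{\frac{-269 - 2162}{-1380 - 353} + R{\left(18 \right)}} = \sqrt{\frac{-269 - 2162}{-1380 - 353} - \frac{18}{4 + 18}} = \sqrt{- \frac{2431}{-1733} - \frac{18}{22}} = \sqrt{\left(-2431\right) \left(- \frac{1}{1733}\right) - 18 \cdot \frac{1}{22}} = \sqrt{\frac{2431}{1733} - \frac{9}{11}} = \sqrt{\frac{11144}{19063}} = \frac{2 \sqrt{53109518}}{19063}$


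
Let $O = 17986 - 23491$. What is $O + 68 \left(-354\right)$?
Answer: $-29577$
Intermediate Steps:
$O = -5505$ ($O = 17986 - 23491 = -5505$)
$O + 68 \left(-354\right) = -5505 + 68 \left(-354\right) = -5505 - 24072 = -29577$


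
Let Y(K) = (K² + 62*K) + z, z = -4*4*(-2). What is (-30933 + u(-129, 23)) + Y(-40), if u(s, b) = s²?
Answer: -15140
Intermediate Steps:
z = 32 (z = -16*(-2) = 32)
Y(K) = 32 + K² + 62*K (Y(K) = (K² + 62*K) + 32 = 32 + K² + 62*K)
(-30933 + u(-129, 23)) + Y(-40) = (-30933 + (-129)²) + (32 + (-40)² + 62*(-40)) = (-30933 + 16641) + (32 + 1600 - 2480) = -14292 - 848 = -15140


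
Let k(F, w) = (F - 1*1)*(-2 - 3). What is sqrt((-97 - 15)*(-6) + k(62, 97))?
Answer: sqrt(367) ≈ 19.157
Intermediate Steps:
k(F, w) = 5 - 5*F (k(F, w) = (F - 1)*(-5) = (-1 + F)*(-5) = 5 - 5*F)
sqrt((-97 - 15)*(-6) + k(62, 97)) = sqrt((-97 - 15)*(-6) + (5 - 5*62)) = sqrt(-112*(-6) + (5 - 310)) = sqrt(672 - 305) = sqrt(367)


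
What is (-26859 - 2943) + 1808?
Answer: -27994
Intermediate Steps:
(-26859 - 2943) + 1808 = -29802 + 1808 = -27994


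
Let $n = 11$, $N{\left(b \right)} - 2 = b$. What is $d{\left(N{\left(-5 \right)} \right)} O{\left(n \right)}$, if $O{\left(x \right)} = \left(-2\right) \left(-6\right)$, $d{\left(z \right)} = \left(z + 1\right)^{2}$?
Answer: $48$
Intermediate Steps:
$N{\left(b \right)} = 2 + b$
$d{\left(z \right)} = \left(1 + z\right)^{2}$
$O{\left(x \right)} = 12$
$d{\left(N{\left(-5 \right)} \right)} O{\left(n \right)} = \left(1 + \left(2 - 5\right)\right)^{2} \cdot 12 = \left(1 - 3\right)^{2} \cdot 12 = \left(-2\right)^{2} \cdot 12 = 4 \cdot 12 = 48$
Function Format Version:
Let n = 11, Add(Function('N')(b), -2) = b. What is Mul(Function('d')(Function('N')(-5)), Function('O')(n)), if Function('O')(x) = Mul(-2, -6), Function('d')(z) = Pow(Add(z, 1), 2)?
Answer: 48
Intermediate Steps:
Function('N')(b) = Add(2, b)
Function('d')(z) = Pow(Add(1, z), 2)
Function('O')(x) = 12
Mul(Function('d')(Function('N')(-5)), Function('O')(n)) = Mul(Pow(Add(1, Add(2, -5)), 2), 12) = Mul(Pow(Add(1, -3), 2), 12) = Mul(Pow(-2, 2), 12) = Mul(4, 12) = 48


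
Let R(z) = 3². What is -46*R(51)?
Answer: -414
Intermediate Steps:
R(z) = 9
-46*R(51) = -46*9 = -414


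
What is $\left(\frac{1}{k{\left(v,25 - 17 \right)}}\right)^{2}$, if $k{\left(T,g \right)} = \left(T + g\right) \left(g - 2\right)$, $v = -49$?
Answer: $\frac{1}{60516} \approx 1.6525 \cdot 10^{-5}$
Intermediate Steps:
$k{\left(T,g \right)} = \left(-2 + g\right) \left(T + g\right)$ ($k{\left(T,g \right)} = \left(T + g\right) \left(-2 + g\right) = \left(-2 + g\right) \left(T + g\right)$)
$\left(\frac{1}{k{\left(v,25 - 17 \right)}}\right)^{2} = \left(\frac{1}{\left(25 - 17\right)^{2} - -98 - 2 \left(25 - 17\right) - 49 \left(25 - 17\right)}\right)^{2} = \left(\frac{1}{8^{2} + 98 - 16 - 392}\right)^{2} = \left(\frac{1}{64 + 98 - 16 - 392}\right)^{2} = \left(\frac{1}{-246}\right)^{2} = \left(- \frac{1}{246}\right)^{2} = \frac{1}{60516}$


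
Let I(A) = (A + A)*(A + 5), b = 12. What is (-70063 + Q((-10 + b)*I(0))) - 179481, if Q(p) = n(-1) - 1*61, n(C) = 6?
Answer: -249599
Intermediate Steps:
I(A) = 2*A*(5 + A) (I(A) = (2*A)*(5 + A) = 2*A*(5 + A))
Q(p) = -55 (Q(p) = 6 - 1*61 = 6 - 61 = -55)
(-70063 + Q((-10 + b)*I(0))) - 179481 = (-70063 - 55) - 179481 = -70118 - 179481 = -249599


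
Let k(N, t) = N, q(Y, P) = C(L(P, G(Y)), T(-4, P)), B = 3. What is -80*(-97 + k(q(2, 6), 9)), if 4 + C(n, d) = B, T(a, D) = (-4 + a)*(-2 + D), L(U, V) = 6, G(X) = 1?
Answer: 7840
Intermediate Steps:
C(n, d) = -1 (C(n, d) = -4 + 3 = -1)
q(Y, P) = -1
-80*(-97 + k(q(2, 6), 9)) = -80*(-97 - 1) = -80*(-98) = 7840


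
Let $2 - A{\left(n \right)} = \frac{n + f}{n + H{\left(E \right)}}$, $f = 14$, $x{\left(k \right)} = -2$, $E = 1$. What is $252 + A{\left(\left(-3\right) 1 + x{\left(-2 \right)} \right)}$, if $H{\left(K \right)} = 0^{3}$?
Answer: $\frac{1279}{5} \approx 255.8$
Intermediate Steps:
$H{\left(K \right)} = 0$
$A{\left(n \right)} = 2 - \frac{14 + n}{n}$ ($A{\left(n \right)} = 2 - \frac{n + 14}{n + 0} = 2 - \frac{14 + n}{n}$)
$252 + A{\left(\left(-3\right) 1 + x{\left(-2 \right)} \right)} = 252 + \frac{-14 - 5}{\left(-3\right) 1 - 2} = 252 + \frac{-14 - 5}{-3 - 2} = 252 + \frac{-14 - 5}{-5} = 252 - - \frac{19}{5} = 252 + \frac{19}{5} = \frac{1279}{5}$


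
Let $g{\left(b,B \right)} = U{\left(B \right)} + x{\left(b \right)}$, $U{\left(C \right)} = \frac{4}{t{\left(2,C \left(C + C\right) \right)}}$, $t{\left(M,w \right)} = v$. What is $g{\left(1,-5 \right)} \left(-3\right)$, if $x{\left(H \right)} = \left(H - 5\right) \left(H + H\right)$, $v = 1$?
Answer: $12$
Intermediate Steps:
$t{\left(M,w \right)} = 1$
$U{\left(C \right)} = 4$ ($U{\left(C \right)} = \frac{4}{1} = 4 \cdot 1 = 4$)
$x{\left(H \right)} = 2 H \left(-5 + H\right)$ ($x{\left(H \right)} = \left(-5 + H\right) 2 H = 2 H \left(-5 + H\right)$)
$g{\left(b,B \right)} = 4 + 2 b \left(-5 + b\right)$
$g{\left(1,-5 \right)} \left(-3\right) = \left(4 + 2 \cdot 1 \left(-5 + 1\right)\right) \left(-3\right) = \left(4 + 2 \cdot 1 \left(-4\right)\right) \left(-3\right) = \left(4 - 8\right) \left(-3\right) = \left(-4\right) \left(-3\right) = 12$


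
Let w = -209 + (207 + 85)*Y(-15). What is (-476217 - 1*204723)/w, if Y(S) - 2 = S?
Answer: 15132/89 ≈ 170.02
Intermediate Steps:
Y(S) = 2 + S
w = -4005 (w = -209 + (207 + 85)*(2 - 15) = -209 + 292*(-13) = -209 - 3796 = -4005)
(-476217 - 1*204723)/w = (-476217 - 1*204723)/(-4005) = (-476217 - 204723)*(-1/4005) = -680940*(-1/4005) = 15132/89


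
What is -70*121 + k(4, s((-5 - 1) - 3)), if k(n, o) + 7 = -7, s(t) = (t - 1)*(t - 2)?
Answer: -8484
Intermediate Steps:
s(t) = (-1 + t)*(-2 + t)
k(n, o) = -14 (k(n, o) = -7 - 7 = -14)
-70*121 + k(4, s((-5 - 1) - 3)) = -70*121 - 14 = -8470 - 14 = -8484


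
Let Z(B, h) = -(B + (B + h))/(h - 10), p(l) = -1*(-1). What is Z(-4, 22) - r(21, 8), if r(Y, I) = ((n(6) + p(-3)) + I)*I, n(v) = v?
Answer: -727/6 ≈ -121.17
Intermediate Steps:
p(l) = 1
Z(B, h) = -(h + 2*B)/(-10 + h)
r(Y, I) = I*(7 + I) (r(Y, I) = ((6 + 1) + I)*I = (7 + I)*I = I*(7 + I))
Z(-4, 22) - r(21, 8) = (-1*22 - 2*(-4))/(-10 + 22) - 8*(7 + 8) = (-22 + 8)/12 - 8*15 = (1/12)*(-14) - 1*120 = -7/6 - 120 = -727/6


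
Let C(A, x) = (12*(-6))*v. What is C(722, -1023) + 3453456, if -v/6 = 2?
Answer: 3454320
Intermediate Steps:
v = -12 (v = -6*2 = -12)
C(A, x) = 864 (C(A, x) = (12*(-6))*(-12) = -72*(-12) = 864)
C(722, -1023) + 3453456 = 864 + 3453456 = 3454320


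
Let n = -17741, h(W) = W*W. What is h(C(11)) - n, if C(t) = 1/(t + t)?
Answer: 8586645/484 ≈ 17741.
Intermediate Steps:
C(t) = 1/(2*t)
h(W) = W²
h(C(11)) - n = ((½)/11)² - 1*(-17741) = ((½)*(1/11))² + 17741 = (1/22)² + 17741 = 1/484 + 17741 = 8586645/484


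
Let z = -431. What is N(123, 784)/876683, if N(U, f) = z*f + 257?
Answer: -337647/876683 ≈ -0.38514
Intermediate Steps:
N(U, f) = 257 - 431*f (N(U, f) = -431*f + 257 = 257 - 431*f)
N(123, 784)/876683 = (257 - 431*784)/876683 = (257 - 337904)*(1/876683) = -337647*1/876683 = -337647/876683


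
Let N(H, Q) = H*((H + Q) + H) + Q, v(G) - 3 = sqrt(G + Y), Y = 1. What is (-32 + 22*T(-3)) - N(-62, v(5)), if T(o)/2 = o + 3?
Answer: -7537 + 61*sqrt(6) ≈ -7387.6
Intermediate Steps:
T(o) = 6 + 2*o (T(o) = 2*(o + 3) = 2*(3 + o) = 6 + 2*o)
v(G) = 3 + sqrt(1 + G) (v(G) = 3 + sqrt(G + 1) = 3 + sqrt(1 + G))
N(H, Q) = Q + H*(Q + 2*H) (N(H, Q) = H*(Q + 2*H) + Q = Q + H*(Q + 2*H))
(-32 + 22*T(-3)) - N(-62, v(5)) = (-32 + 22*(6 + 2*(-3))) - ((3 + sqrt(1 + 5)) + 2*(-62)**2 - 62*(3 + sqrt(1 + 5))) = (-32 + 22*(6 - 6)) - ((3 + sqrt(6)) + 2*3844 - 62*(3 + sqrt(6))) = (-32 + 22*0) - ((3 + sqrt(6)) + 7688 + (-186 - 62*sqrt(6))) = (-32 + 0) - (7505 - 61*sqrt(6)) = -32 + (-7505 + 61*sqrt(6)) = -7537 + 61*sqrt(6)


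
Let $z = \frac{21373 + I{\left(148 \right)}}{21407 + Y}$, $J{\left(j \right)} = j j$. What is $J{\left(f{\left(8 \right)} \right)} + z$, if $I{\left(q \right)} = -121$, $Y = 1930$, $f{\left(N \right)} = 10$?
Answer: $\frac{784984}{7779} \approx 100.91$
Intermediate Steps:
$J{\left(j \right)} = j^{2}$
$z = \frac{7084}{7779}$ ($z = \frac{21373 - 121}{21407 + 1930} = \frac{21252}{23337} = 21252 \cdot \frac{1}{23337} = \frac{7084}{7779} \approx 0.91066$)
$J{\left(f{\left(8 \right)} \right)} + z = 10^{2} + \frac{7084}{7779} = 100 + \frac{7084}{7779} = \frac{784984}{7779}$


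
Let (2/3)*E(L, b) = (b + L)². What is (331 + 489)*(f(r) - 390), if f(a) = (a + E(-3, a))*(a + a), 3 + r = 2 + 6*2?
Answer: 1610480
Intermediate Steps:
E(L, b) = 3*(L + b)²/2 (E(L, b) = 3*(b + L)²/2 = 3*(L + b)²/2)
r = 11 (r = -3 + (2 + 6*2) = -3 + (2 + 12) = -3 + 14 = 11)
f(a) = 2*a*(a + 3*(-3 + a)²/2) (f(a) = (a + 3*(-3 + a)²/2)*(a + a) = (a + 3*(-3 + a)²/2)*(2*a) = 2*a*(a + 3*(-3 + a)²/2))
(331 + 489)*(f(r) - 390) = (331 + 489)*(11*(2*11 + 3*(-3 + 11)²) - 390) = 820*(11*(22 + 3*8²) - 390) = 820*(11*(22 + 3*64) - 390) = 820*(11*(22 + 192) - 390) = 820*(11*214 - 390) = 820*(2354 - 390) = 820*1964 = 1610480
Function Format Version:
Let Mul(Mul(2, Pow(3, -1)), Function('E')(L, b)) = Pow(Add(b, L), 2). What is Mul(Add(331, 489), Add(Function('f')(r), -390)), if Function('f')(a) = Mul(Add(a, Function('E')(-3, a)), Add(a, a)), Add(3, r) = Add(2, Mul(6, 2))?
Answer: 1610480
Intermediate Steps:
Function('E')(L, b) = Mul(Rational(3, 2), Pow(Add(L, b), 2)) (Function('E')(L, b) = Mul(Rational(3, 2), Pow(Add(b, L), 2)) = Mul(Rational(3, 2), Pow(Add(L, b), 2)))
r = 11 (r = Add(-3, Add(2, Mul(6, 2))) = Add(-3, Add(2, 12)) = Add(-3, 14) = 11)
Function('f')(a) = Mul(2, a, Add(a, Mul(Rational(3, 2), Pow(Add(-3, a), 2)))) (Function('f')(a) = Mul(Add(a, Mul(Rational(3, 2), Pow(Add(-3, a), 2))), Add(a, a)) = Mul(Add(a, Mul(Rational(3, 2), Pow(Add(-3, a), 2))), Mul(2, a)) = Mul(2, a, Add(a, Mul(Rational(3, 2), Pow(Add(-3, a), 2)))))
Mul(Add(331, 489), Add(Function('f')(r), -390)) = Mul(Add(331, 489), Add(Mul(11, Add(Mul(2, 11), Mul(3, Pow(Add(-3, 11), 2)))), -390)) = Mul(820, Add(Mul(11, Add(22, Mul(3, Pow(8, 2)))), -390)) = Mul(820, Add(Mul(11, Add(22, Mul(3, 64))), -390)) = Mul(820, Add(Mul(11, Add(22, 192)), -390)) = Mul(820, Add(Mul(11, 214), -390)) = Mul(820, Add(2354, -390)) = Mul(820, 1964) = 1610480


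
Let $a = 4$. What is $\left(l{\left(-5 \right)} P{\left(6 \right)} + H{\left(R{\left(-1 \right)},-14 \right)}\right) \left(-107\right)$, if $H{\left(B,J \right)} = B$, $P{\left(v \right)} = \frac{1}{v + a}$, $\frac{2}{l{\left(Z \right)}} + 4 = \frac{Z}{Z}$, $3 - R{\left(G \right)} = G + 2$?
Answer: $- \frac{3103}{15} \approx -206.87$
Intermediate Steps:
$R{\left(G \right)} = 1 - G$ ($R{\left(G \right)} = 3 - \left(G + 2\right) = 3 - \left(2 + G\right) = 1 - G$)
$l{\left(Z \right)} = - \frac{2}{3}$ ($l{\left(Z \right)} = \frac{2}{-4 + \frac{Z}{Z}} = \frac{2}{-4 + 1} = \frac{2}{-3} = 2 \left(- \frac{1}{3}\right) = - \frac{2}{3}$)
$P{\left(v \right)} = \frac{1}{4 + v}$ ($P{\left(v \right)} = \frac{1}{v + 4} = \frac{1}{4 + v}$)
$\left(l{\left(-5 \right)} P{\left(6 \right)} + H{\left(R{\left(-1 \right)},-14 \right)}\right) \left(-107\right) = \left(- \frac{2}{3 \left(4 + 6\right)} + \left(1 - -1\right)\right) \left(-107\right) = \left(- \frac{2}{3 \cdot 10} + \left(1 + 1\right)\right) \left(-107\right) = \left(\left(- \frac{2}{3}\right) \frac{1}{10} + 2\right) \left(-107\right) = \left(- \frac{1}{15} + 2\right) \left(-107\right) = \frac{29}{15} \left(-107\right) = - \frac{3103}{15}$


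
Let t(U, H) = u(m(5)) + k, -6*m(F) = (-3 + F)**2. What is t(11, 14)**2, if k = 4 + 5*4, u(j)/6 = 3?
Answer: 1764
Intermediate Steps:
m(F) = -(-3 + F)**2/6
u(j) = 18 (u(j) = 6*3 = 18)
k = 24 (k = 4 + 20 = 24)
t(U, H) = 42 (t(U, H) = 18 + 24 = 42)
t(11, 14)**2 = 42**2 = 1764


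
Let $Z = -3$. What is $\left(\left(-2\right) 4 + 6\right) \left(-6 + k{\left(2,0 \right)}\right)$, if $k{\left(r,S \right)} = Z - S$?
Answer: $18$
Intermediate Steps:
$k{\left(r,S \right)} = -3 - S$
$\left(\left(-2\right) 4 + 6\right) \left(-6 + k{\left(2,0 \right)}\right) = \left(\left(-2\right) 4 + 6\right) \left(-6 - 3\right) = \left(-8 + 6\right) \left(-6 + \left(-3 + 0\right)\right) = - 2 \left(-6 - 3\right) = \left(-2\right) \left(-9\right) = 18$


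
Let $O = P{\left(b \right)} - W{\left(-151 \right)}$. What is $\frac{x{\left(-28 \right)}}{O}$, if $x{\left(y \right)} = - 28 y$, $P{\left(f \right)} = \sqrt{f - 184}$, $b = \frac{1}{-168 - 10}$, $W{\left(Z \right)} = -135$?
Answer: $\frac{18839520}{3276803} - \frac{784 i \sqrt{5830034}}{3276803} \approx 5.7494 - 0.5777 i$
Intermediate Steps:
$b = - \frac{1}{178}$ ($b = \frac{1}{-178} = - \frac{1}{178} \approx -0.005618$)
$P{\left(f \right)} = \sqrt{-184 + f}$
$O = 135 + \frac{i \sqrt{5830034}}{178}$ ($O = \sqrt{-184 - \frac{1}{178}} - -135 = \sqrt{- \frac{32753}{178}} + 135 = \frac{i \sqrt{5830034}}{178} + 135 = 135 + \frac{i \sqrt{5830034}}{178} \approx 135.0 + 13.565 i$)
$\frac{x{\left(-28 \right)}}{O} = \frac{\left(-28\right) \left(-28\right)}{135 + \frac{i \sqrt{5830034}}{178}} = \frac{784}{135 + \frac{i \sqrt{5830034}}{178}}$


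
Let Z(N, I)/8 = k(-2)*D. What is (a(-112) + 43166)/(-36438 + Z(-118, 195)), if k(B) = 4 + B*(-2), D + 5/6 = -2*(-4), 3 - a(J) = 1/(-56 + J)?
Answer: -7252393/6044528 ≈ -1.1998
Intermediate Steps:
a(J) = 3 - 1/(-56 + J)
D = 43/6 (D = -⅚ - 2*(-4) = -⅚ + 8 = 43/6 ≈ 7.1667)
k(B) = 4 - 2*B
Z(N, I) = 1376/3 (Z(N, I) = 8*((4 - 2*(-2))*(43/6)) = 8*((4 + 4)*(43/6)) = 8*(8*(43/6)) = 8*(172/3) = 1376/3)
(a(-112) + 43166)/(-36438 + Z(-118, 195)) = ((-169 + 3*(-112))/(-56 - 112) + 43166)/(-36438 + 1376/3) = ((-169 - 336)/(-168) + 43166)/(-107938/3) = (-1/168*(-505) + 43166)*(-3/107938) = (505/168 + 43166)*(-3/107938) = (7252393/168)*(-3/107938) = -7252393/6044528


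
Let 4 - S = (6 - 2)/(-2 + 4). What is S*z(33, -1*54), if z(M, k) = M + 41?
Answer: 148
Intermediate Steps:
z(M, k) = 41 + M
S = 2 (S = 4 - (6 - 2)/(-2 + 4) = 4 - 4/2 = 4 - 1*2 = 4 - 2 = 2)
S*z(33, -1*54) = 2*(41 + 33) = 2*74 = 148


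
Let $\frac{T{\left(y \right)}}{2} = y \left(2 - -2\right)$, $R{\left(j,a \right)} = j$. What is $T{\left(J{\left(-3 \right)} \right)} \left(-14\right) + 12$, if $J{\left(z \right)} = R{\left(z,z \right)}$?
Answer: $348$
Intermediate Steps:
$J{\left(z \right)} = z$
$T{\left(y \right)} = 8 y$ ($T{\left(y \right)} = 2 y \left(2 - -2\right) = 2 y \left(2 + 2\right) = 2 y 4 = 2 \cdot 4 y = 8 y$)
$T{\left(J{\left(-3 \right)} \right)} \left(-14\right) + 12 = 8 \left(-3\right) \left(-14\right) + 12 = \left(-24\right) \left(-14\right) + 12 = 336 + 12 = 348$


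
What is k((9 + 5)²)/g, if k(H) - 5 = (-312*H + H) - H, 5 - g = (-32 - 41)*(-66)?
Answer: 61147/4813 ≈ 12.705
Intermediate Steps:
g = -4813 (g = 5 - (-32 - 41)*(-66) = 5 - (-73)*(-66) = 5 - 1*4818 = 5 - 4818 = -4813)
k(H) = 5 - 312*H (k(H) = 5 + ((-312*H + H) - H) = 5 + (-311*H - H) = 5 - 312*H)
k((9 + 5)²)/g = (5 - 312*(9 + 5)²)/(-4813) = (5 - 312*14²)*(-1/4813) = (5 - 312*196)*(-1/4813) = (5 - 61152)*(-1/4813) = -61147*(-1/4813) = 61147/4813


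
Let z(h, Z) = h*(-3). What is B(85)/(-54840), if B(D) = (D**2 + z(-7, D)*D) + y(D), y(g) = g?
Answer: -1819/10968 ≈ -0.16585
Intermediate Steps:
z(h, Z) = -3*h
B(D) = D**2 + 22*D (B(D) = (D**2 + (-3*(-7))*D) + D = (D**2 + 21*D) + D = D**2 + 22*D)
B(85)/(-54840) = (85*(22 + 85))/(-54840) = (85*107)*(-1/54840) = 9095*(-1/54840) = -1819/10968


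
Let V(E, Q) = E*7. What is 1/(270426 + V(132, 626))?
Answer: 1/271350 ≈ 3.6853e-6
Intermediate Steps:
V(E, Q) = 7*E
1/(270426 + V(132, 626)) = 1/(270426 + 7*132) = 1/(270426 + 924) = 1/271350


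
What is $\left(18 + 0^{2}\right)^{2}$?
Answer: $324$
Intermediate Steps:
$\left(18 + 0^{2}\right)^{2} = \left(18 + 0\right)^{2} = 18^{2} = 324$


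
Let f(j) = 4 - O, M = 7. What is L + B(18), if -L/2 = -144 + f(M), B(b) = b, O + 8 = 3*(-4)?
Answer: 258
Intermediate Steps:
O = -20 (O = -8 + 3*(-4) = -8 - 12 = -20)
f(j) = 24 (f(j) = 4 - 1*(-20) = 4 + 20 = 24)
L = 240 (L = -2*(-144 + 24) = -2*(-120) = 240)
L + B(18) = 240 + 18 = 258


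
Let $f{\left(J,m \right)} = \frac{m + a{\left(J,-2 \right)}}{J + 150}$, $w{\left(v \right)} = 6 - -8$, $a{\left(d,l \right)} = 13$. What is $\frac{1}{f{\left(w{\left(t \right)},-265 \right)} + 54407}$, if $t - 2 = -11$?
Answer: $\frac{41}{2230624} \approx 1.838 \cdot 10^{-5}$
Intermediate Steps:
$t = -9$ ($t = 2 - 11 = -9$)
$w{\left(v \right)} = 14$ ($w{\left(v \right)} = 6 + 8 = 14$)
$f{\left(J,m \right)} = \frac{13 + m}{150 + J}$ ($f{\left(J,m \right)} = \frac{m + 13}{J + 150} = \frac{13 + m}{150 + J}$)
$\frac{1}{f{\left(w{\left(t \right)},-265 \right)} + 54407} = \frac{1}{\frac{13 - 265}{150 + 14} + 54407} = \frac{1}{\frac{1}{164} \left(-252\right) + 54407} = \frac{1}{- \frac{63}{41} + 54407} = \frac{1}{\frac{2230624}{41}} = \frac{41}{2230624}$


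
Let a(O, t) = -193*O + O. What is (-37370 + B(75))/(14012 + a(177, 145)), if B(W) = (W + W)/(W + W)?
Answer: 37369/19972 ≈ 1.8711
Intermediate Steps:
a(O, t) = -192*O
B(W) = 1 (B(W) = (2*W)/((2*W)) = (2*W)*(1/(2*W)) = 1)
(-37370 + B(75))/(14012 + a(177, 145)) = (-37370 + 1)/(14012 - 192*177) = -37369/(14012 - 33984) = -37369/(-19972) = -37369*(-1/19972) = 37369/19972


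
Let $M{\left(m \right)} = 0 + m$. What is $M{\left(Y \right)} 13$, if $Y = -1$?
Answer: $-13$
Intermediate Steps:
$M{\left(m \right)} = m$
$M{\left(Y \right)} 13 = \left(-1\right) 13 = -13$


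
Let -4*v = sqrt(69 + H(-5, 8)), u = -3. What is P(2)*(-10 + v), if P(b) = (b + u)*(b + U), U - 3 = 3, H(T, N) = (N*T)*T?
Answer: 80 + 2*sqrt(269) ≈ 112.80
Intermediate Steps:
H(T, N) = N*T**2
U = 6 (U = 3 + 3 = 6)
v = -sqrt(269)/4 (v = -sqrt(69 + 8*(-5)**2)/4 = -sqrt(69 + 8*25)/4 = -sqrt(69 + 200)/4 = -sqrt(269)/4 ≈ -4.1003)
P(b) = (-3 + b)*(6 + b) (P(b) = (b - 3)*(b + 6) = (-3 + b)*(6 + b))
P(2)*(-10 + v) = (-18 + 2**2 + 3*2)*(-10 - sqrt(269)/4) = (-18 + 4 + 6)*(-10 - sqrt(269)/4) = -8*(-10 - sqrt(269)/4) = 80 + 2*sqrt(269)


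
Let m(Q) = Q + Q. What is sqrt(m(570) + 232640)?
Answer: 2*sqrt(58445) ≈ 483.51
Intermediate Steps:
m(Q) = 2*Q
sqrt(m(570) + 232640) = sqrt(2*570 + 232640) = sqrt(1140 + 232640) = sqrt(233780) = 2*sqrt(58445)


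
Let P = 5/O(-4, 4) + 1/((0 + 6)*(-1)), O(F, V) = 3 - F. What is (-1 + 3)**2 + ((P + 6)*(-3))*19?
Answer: -5169/14 ≈ -369.21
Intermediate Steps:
P = 23/42 (P = 5/(3 - 1*(-4)) + 1/((0 + 6)*(-1)) = 5/(3 + 4) - 1/6 = 5/7 + (1/6)*(-1) = 5*(1/7) - 1/6 = 5/7 - 1/6 = 23/42 ≈ 0.54762)
(-1 + 3)**2 + ((P + 6)*(-3))*19 = (-1 + 3)**2 + ((23/42 + 6)*(-3))*19 = 2**2 + ((275/42)*(-3))*19 = 4 - 275/14*19 = 4 - 5225/14 = -5169/14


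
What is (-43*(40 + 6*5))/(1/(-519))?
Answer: 1562190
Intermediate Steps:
(-43*(40 + 6*5))/(1/(-519)) = (-43*(40 + 30))/(-1/519) = -43*70*(-519) = -3010*(-519) = 1562190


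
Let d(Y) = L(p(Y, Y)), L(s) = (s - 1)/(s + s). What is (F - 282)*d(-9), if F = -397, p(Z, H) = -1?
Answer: -679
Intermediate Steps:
L(s) = (-1 + s)/(2*s) (L(s) = (-1 + s)/((2*s)) = (-1 + s)*(1/(2*s)) = (-1 + s)/(2*s))
d(Y) = 1 (d(Y) = (1/2)*(-1 - 1)/(-1) = (1/2)*(-1)*(-2) = 1)
(F - 282)*d(-9) = (-397 - 282)*1 = -679*1 = -679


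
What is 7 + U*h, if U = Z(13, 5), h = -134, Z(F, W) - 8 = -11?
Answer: 409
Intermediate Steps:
Z(F, W) = -3 (Z(F, W) = 8 - 11 = -3)
U = -3
7 + U*h = 7 - 3*(-134) = 7 + 402 = 409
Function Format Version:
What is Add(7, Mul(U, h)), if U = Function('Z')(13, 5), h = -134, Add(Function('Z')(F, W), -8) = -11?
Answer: 409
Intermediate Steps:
Function('Z')(F, W) = -3 (Function('Z')(F, W) = Add(8, -11) = -3)
U = -3
Add(7, Mul(U, h)) = Add(7, Mul(-3, -134)) = Add(7, 402) = 409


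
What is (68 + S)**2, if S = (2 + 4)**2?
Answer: 10816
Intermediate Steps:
S = 36 (S = 6**2 = 36)
(68 + S)**2 = (68 + 36)**2 = 104**2 = 10816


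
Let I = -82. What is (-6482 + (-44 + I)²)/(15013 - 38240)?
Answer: -9394/23227 ≈ -0.40444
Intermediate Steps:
(-6482 + (-44 + I)²)/(15013 - 38240) = (-6482 + (-44 - 82)²)/(15013 - 38240) = (-6482 + (-126)²)/(-23227) = (-6482 + 15876)*(-1/23227) = 9394*(-1/23227) = -9394/23227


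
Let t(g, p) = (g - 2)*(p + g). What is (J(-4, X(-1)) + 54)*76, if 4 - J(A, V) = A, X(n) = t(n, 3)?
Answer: 4712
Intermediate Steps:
t(g, p) = (-2 + g)*(g + p)
X(n) = -6 + n + n**2 (X(n) = n**2 - 2*n - 2*3 + n*3 = n**2 - 2*n - 6 + 3*n = -6 + n + n**2)
J(A, V) = 4 - A
(J(-4, X(-1)) + 54)*76 = ((4 - 1*(-4)) + 54)*76 = ((4 + 4) + 54)*76 = (8 + 54)*76 = 62*76 = 4712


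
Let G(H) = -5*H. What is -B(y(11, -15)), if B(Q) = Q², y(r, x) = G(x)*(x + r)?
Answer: -90000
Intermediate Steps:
y(r, x) = -5*x*(r + x) (y(r, x) = (-5*x)*(x + r) = (-5*x)*(r + x) = -5*x*(r + x))
-B(y(11, -15)) = -(-5*(-15)*(11 - 15))² = -(-5*(-15)*(-4))² = -1*(-300)² = -1*90000 = -90000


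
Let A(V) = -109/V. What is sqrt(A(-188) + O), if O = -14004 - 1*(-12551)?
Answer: I*sqrt(12833585)/94 ≈ 38.111*I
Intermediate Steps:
O = -1453 (O = -14004 + 12551 = -1453)
sqrt(A(-188) + O) = sqrt(-109/(-188) - 1453) = sqrt(-109*(-1/188) - 1453) = sqrt(109/188 - 1453) = sqrt(-273055/188) = I*sqrt(12833585)/94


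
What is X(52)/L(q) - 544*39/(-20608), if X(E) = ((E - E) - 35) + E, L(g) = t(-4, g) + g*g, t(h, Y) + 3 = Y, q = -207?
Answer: 28280605/27459516 ≈ 1.0299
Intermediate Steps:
t(h, Y) = -3 + Y
L(g) = -3 + g + g² (L(g) = (-3 + g) + g*g = (-3 + g) + g² = -3 + g + g²)
X(E) = -35 + E (X(E) = (0 - 35) + E = -35 + E)
X(52)/L(q) - 544*39/(-20608) = (-35 + 52)/(-3 - 207 + (-207)²) - 544*39/(-20608) = 17/(-3 - 207 + 42849) - 21216*(-1/20608) = 17/42639 + 663/644 = 28280605/27459516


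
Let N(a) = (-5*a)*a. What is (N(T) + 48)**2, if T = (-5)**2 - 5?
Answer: 3810304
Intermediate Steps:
T = 20 (T = 25 - 5 = 20)
N(a) = -5*a**2
(N(T) + 48)**2 = (-5*20**2 + 48)**2 = (-5*400 + 48)**2 = (-2000 + 48)**2 = (-1952)**2 = 3810304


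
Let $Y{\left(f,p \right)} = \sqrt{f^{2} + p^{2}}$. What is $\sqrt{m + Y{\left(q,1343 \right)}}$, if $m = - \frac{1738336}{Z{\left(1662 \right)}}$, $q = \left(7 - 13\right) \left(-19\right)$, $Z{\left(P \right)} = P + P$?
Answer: $\frac{\sqrt{-361139304 + 690561 \sqrt{1816645}}}{831} \approx 28.72$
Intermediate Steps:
$Z{\left(P \right)} = 2 P$
$q = 114$ ($q = \left(-6\right) \left(-19\right) = 114$)
$m = - \frac{434584}{831}$ ($m = - \frac{1738336}{2 \cdot 1662} = - \frac{1738336}{3324} = \left(-1738336\right) \frac{1}{3324} = - \frac{434584}{831} \approx -522.96$)
$\sqrt{m + Y{\left(q,1343 \right)}} = \sqrt{- \frac{434584}{831} + \sqrt{114^{2} + 1343^{2}}} = \sqrt{- \frac{434584}{831} + \sqrt{12996 + 1803649}} = \sqrt{- \frac{434584}{831} + \sqrt{1816645}}$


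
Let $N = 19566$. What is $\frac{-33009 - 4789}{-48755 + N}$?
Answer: $\frac{37798}{29189} \approx 1.2949$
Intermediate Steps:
$\frac{-33009 - 4789}{-48755 + N} = \frac{-33009 - 4789}{-48755 + 19566} = - \frac{37798}{-29189} = \left(-37798\right) \left(- \frac{1}{29189}\right) = \frac{37798}{29189}$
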